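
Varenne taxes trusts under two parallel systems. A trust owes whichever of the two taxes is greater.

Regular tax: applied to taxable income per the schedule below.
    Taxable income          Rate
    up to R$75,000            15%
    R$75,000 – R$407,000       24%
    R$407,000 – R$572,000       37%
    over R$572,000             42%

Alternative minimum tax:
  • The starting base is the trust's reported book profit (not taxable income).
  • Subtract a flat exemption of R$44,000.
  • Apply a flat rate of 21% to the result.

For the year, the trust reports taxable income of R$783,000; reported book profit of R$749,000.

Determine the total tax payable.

R$240,600

Alternative minimum tax:
  Base (reported book profit): R$749,000
  Less exemption R$44,000 → base R$705,000
  R$705,000 × 21% = R$148,050

Regular tax:
  R$75,000 × 15% = R$11,250
  R$332,000 × 24% = R$79,680
  R$165,000 × 37% = R$61,050
  R$211,000 × 42% = R$88,620
  → R$240,600

R$240,600 > R$148,050, so the regular tax governs.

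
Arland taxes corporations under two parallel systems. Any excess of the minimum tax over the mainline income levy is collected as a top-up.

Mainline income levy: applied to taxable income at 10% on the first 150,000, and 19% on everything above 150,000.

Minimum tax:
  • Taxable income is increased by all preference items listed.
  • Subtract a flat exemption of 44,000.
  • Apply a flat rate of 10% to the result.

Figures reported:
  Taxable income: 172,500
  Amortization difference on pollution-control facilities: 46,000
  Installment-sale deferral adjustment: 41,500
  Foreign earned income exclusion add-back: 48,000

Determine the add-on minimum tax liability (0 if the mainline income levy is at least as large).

7,125

Mainline income levy:
  150,000 × 10% = 15,000
  22,500 × 19% = 4,275
  → 19,275

Minimum tax:
  Adjusted income: 172,500 + 46,000 + 41,500 + 48,000 = 308,000
  Less exemption 44,000 → base 264,000
  264,000 × 10% = 26,400

Excess of minimum tax over mainline income levy: 26,400 − 19,275 = 7,125.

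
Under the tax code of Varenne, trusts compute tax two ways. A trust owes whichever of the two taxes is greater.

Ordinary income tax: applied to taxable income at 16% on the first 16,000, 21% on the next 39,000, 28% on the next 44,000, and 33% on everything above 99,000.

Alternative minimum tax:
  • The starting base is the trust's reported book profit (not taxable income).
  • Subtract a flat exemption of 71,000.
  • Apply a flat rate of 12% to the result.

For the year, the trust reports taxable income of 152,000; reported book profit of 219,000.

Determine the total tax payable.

40,560

Ordinary income tax:
  16,000 × 16% = 2,560
  39,000 × 21% = 8,190
  44,000 × 28% = 12,320
  53,000 × 33% = 17,490
  → 40,560

Alternative minimum tax:
  Base (reported book profit): 219,000
  Less exemption 71,000 → base 148,000
  148,000 × 12% = 17,760

40,560 > 17,760, so the ordinary income tax governs.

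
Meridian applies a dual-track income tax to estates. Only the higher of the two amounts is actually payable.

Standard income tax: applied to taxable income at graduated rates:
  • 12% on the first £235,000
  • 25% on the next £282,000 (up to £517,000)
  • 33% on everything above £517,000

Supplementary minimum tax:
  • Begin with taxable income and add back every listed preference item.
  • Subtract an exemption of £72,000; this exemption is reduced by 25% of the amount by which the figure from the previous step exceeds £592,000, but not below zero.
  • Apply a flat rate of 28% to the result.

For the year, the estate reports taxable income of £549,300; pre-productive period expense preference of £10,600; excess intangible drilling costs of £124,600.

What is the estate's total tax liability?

£177,975

Standard income tax:
  £235,000 × 12% = £28,200
  £282,000 × 25% = £70,500
  £32,300 × 33% = £10,659
  → £109,359

Supplementary minimum tax:
  Adjusted income: £549,300 + £10,600 + £124,600 = £684,500
  Exemption: £72,000 − 25% × (£684,500 − £592,000) = £72,000 − £23,125 = £48,875
  Base: £684,500 − £48,875 = £635,625
  £635,625 × 28% = £177,975

£177,975 > £109,359, so the supplementary minimum tax is the binding amount.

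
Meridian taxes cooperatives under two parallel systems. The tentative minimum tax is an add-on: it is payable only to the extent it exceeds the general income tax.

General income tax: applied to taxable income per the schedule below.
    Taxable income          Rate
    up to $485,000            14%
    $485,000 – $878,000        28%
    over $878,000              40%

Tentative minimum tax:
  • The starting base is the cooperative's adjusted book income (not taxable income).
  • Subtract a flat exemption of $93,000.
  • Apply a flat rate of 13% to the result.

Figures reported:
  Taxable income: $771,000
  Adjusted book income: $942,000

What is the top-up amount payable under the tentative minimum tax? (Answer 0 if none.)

Tentative minimum tax:
  Base (adjusted book income): $942,000
  Less exemption $93,000 → base $849,000
  $849,000 × 13% = $110,370

General income tax:
  $485,000 × 14% = $67,900
  $286,000 × 28% = $80,080
  → $147,980

$110,370 ≤ $147,980, so no add-on is due.

$0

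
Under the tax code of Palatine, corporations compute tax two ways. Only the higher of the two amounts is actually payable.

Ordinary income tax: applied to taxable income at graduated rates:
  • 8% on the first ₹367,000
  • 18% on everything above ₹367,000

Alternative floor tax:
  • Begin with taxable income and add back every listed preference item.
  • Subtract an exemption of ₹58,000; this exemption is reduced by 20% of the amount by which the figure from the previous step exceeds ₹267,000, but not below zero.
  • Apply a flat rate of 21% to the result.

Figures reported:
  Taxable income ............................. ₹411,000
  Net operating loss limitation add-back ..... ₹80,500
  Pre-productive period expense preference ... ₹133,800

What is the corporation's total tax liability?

Alternative floor tax:
  Adjusted income: ₹411,000 + ₹80,500 + ₹133,800 = ₹625,300
  Exemption: 20% × (₹625,300 − ₹267,000) = ₹71,660 ≥ ₹58,000, so the exemption is fully phased out
  Base: ₹625,300 − ₹0 = ₹625,300
  ₹625,300 × 21% = ₹131,313

Ordinary income tax:
  ₹367,000 × 8% = ₹29,360
  ₹44,000 × 18% = ₹7,920
  → ₹37,280

₹131,313 > ₹37,280, so the alternative floor tax is the binding amount.

₹131,313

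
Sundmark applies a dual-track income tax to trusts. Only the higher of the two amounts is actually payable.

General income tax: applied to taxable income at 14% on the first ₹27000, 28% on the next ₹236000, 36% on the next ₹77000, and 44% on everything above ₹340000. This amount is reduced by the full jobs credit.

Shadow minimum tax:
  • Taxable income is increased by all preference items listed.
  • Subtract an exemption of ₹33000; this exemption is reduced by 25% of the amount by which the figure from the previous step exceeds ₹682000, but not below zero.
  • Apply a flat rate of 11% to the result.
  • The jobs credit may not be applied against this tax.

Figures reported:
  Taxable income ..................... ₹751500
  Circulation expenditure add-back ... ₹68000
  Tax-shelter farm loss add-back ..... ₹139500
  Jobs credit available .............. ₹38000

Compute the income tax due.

Shadow minimum tax:
  Adjusted income: ₹751500 + ₹68000 + ₹139500 = ₹959000
  Exemption: 25% × (₹959000 − ₹682000) = ₹69250 ≥ ₹33000, so the exemption is fully phased out
  Base: ₹959000 − ₹0 = ₹959000
  ₹959000 × 11% = ₹105490

General income tax:
  ₹27000 × 14% = ₹3780
  ₹236000 × 28% = ₹66080
  ₹77000 × 36% = ₹27720
  ₹411500 × 44% = ₹181060
  → ₹278640
  Less jobs credit ₹38000 → ₹240640

₹240640 > ₹105490, so the general income tax governs.

₹240640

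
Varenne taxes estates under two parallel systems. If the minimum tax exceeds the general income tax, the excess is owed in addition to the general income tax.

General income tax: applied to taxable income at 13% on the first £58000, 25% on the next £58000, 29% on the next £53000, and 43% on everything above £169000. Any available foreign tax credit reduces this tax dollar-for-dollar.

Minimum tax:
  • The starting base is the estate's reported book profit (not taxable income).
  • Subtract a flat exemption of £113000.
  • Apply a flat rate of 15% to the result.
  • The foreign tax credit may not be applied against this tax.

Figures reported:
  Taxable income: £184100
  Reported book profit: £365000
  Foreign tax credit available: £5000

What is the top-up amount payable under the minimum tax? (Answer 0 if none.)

Minimum tax:
  Base (reported book profit): £365000
  Less exemption £113000 → base £252000
  £252000 × 15% = £37800

General income tax:
  £58000 × 13% = £7540
  £58000 × 25% = £14500
  £53000 × 29% = £15370
  £15100 × 43% = £6493
  → £43903
  Less foreign tax credit £5000 → £38903

£37800 ≤ £38903, so no add-on is due.

£0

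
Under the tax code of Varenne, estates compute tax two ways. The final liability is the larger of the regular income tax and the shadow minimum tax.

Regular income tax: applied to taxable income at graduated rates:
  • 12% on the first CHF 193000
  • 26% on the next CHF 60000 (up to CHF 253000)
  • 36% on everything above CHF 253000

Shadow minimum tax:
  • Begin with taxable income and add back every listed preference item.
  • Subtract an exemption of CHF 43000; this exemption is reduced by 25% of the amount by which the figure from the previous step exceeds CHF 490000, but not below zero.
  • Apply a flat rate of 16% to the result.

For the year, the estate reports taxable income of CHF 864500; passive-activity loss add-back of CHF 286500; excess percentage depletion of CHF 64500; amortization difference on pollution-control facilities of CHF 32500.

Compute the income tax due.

Shadow minimum tax:
  Adjusted income: CHF 864500 + CHF 286500 + CHF 64500 + CHF 32500 = CHF 1248000
  Exemption: 25% × (CHF 1248000 − CHF 490000) = CHF 189500 ≥ CHF 43000, so the exemption is fully phased out
  Base: CHF 1248000 − CHF 0 = CHF 1248000
  CHF 1248000 × 16% = CHF 199680

Regular income tax:
  CHF 193000 × 12% = CHF 23160
  CHF 60000 × 26% = CHF 15600
  CHF 611500 × 36% = CHF 220140
  → CHF 258900

CHF 258900 > CHF 199680, so the regular income tax governs.

CHF 258900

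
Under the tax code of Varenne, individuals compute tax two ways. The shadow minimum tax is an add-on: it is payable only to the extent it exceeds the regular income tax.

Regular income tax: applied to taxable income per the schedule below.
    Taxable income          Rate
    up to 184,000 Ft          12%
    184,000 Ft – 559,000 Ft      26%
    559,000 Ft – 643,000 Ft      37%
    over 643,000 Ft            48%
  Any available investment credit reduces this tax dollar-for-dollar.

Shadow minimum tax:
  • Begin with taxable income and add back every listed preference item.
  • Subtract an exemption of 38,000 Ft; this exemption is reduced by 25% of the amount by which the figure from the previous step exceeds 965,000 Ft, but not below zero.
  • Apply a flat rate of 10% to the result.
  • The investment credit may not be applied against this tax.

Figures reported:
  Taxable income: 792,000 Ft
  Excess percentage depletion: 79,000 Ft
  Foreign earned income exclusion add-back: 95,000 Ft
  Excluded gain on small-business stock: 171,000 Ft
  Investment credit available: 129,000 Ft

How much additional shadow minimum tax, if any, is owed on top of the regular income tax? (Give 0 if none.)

20,520 Ft

Shadow minimum tax:
  Adjusted income: 792,000 Ft + 79,000 Ft + 95,000 Ft + 171,000 Ft = 1,137,000 Ft
  Exemption: 25% × (1,137,000 Ft − 965,000 Ft) = 43,000 Ft ≥ 38,000 Ft, so the exemption is fully phased out
  Base: 1,137,000 Ft − 0 Ft = 1,137,000 Ft
  1,137,000 Ft × 10% = 113,700 Ft

Regular income tax:
  184,000 Ft × 12% = 22,080 Ft
  375,000 Ft × 26% = 97,500 Ft
  84,000 Ft × 37% = 31,080 Ft
  149,000 Ft × 48% = 71,520 Ft
  → 222,180 Ft
  Less investment credit 129,000 Ft → 93,180 Ft

Excess of shadow minimum tax over regular income tax: 113,700 Ft − 93,180 Ft = 20,520 Ft.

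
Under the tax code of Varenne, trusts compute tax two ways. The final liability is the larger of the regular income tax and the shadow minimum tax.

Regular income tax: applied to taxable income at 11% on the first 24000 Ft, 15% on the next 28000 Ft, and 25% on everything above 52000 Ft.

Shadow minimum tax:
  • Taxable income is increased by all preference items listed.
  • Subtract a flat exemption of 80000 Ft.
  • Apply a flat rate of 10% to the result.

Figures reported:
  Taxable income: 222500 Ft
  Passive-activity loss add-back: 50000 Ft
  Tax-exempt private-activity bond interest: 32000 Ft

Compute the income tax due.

Shadow minimum tax:
  Adjusted income: 222500 Ft + 50000 Ft + 32000 Ft = 304500 Ft
  Less exemption 80000 Ft → base 224500 Ft
  224500 Ft × 10% = 22450 Ft

Regular income tax:
  24000 Ft × 11% = 2640 Ft
  28000 Ft × 15% = 4200 Ft
  170500 Ft × 25% = 42625 Ft
  → 49465 Ft

49465 Ft > 22450 Ft, so the regular income tax governs.

49465 Ft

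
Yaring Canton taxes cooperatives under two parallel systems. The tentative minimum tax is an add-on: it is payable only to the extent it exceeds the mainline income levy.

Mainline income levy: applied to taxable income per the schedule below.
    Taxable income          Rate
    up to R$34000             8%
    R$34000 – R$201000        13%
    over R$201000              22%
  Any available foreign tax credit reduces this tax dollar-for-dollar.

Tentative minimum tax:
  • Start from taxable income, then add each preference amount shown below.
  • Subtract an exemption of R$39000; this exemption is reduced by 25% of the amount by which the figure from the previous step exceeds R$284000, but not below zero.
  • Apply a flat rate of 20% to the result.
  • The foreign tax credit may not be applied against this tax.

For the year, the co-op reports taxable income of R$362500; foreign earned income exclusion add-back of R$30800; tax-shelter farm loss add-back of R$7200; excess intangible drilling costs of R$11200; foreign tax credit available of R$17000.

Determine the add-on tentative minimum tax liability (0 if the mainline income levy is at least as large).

Tentative minimum tax:
  Adjusted income: R$362500 + R$30800 + R$7200 + R$11200 = R$411700
  Exemption: R$39000 − 25% × (R$411700 − R$284000) = R$39000 − R$31925 = R$7075
  Base: R$411700 − R$7075 = R$404625
  R$404625 × 20% = R$80925

Mainline income levy:
  R$34000 × 8% = R$2720
  R$167000 × 13% = R$21710
  R$161500 × 22% = R$35530
  → R$59960
  Less foreign tax credit R$17000 → R$42960

Excess of tentative minimum tax over mainline income levy: R$80925 − R$42960 = R$37965.

R$37965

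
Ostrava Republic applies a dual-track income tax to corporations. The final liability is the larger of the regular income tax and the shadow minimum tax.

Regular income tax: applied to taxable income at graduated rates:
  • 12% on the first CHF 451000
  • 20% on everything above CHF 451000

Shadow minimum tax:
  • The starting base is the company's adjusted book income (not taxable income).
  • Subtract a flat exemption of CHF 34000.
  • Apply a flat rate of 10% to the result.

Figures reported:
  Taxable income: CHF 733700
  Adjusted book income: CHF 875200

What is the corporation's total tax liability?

CHF 110660

Regular income tax:
  CHF 451000 × 12% = CHF 54120
  CHF 282700 × 20% = CHF 56540
  → CHF 110660

Shadow minimum tax:
  Base (adjusted book income): CHF 875200
  Less exemption CHF 34000 → base CHF 841200
  CHF 841200 × 10% = CHF 84120

CHF 110660 > CHF 84120, so the regular income tax governs.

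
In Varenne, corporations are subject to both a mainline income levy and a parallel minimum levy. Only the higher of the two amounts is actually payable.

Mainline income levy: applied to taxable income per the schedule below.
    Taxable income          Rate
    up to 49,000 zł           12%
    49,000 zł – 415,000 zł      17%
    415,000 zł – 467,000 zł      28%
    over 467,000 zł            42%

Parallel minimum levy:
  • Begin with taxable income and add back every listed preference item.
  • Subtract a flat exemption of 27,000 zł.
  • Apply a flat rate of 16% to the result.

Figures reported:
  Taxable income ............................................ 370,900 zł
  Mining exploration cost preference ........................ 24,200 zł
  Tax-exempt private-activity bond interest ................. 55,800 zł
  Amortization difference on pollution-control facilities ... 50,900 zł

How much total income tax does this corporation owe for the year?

75,968 zł

Mainline income levy:
  49,000 zł × 12% = 5,880 zł
  321,900 zł × 17% = 54,723 zł
  → 60,603 zł

Parallel minimum levy:
  Adjusted income: 370,900 zł + 24,200 zł + 55,800 zł + 50,900 zł = 501,800 zł
  Less exemption 27,000 zł → base 474,800 zł
  474,800 zł × 16% = 75,968 zł

75,968 zł > 60,603 zł, so the parallel minimum levy is the binding amount.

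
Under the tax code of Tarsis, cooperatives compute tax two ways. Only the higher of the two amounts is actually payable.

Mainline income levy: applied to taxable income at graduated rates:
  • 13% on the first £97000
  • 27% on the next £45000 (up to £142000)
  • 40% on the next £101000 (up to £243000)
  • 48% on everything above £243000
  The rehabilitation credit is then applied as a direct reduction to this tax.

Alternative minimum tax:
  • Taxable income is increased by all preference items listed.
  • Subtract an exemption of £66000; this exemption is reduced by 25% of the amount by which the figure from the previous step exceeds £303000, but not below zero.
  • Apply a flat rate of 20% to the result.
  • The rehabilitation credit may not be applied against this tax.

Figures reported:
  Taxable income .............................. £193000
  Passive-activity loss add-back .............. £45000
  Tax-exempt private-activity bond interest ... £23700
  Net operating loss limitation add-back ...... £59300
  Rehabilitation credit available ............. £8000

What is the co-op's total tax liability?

£51900

Mainline income levy:
  £97000 × 13% = £12610
  £45000 × 27% = £12150
  £51000 × 40% = £20400
  → £45160
  Less rehabilitation credit £8000 → £37160

Alternative minimum tax:
  Adjusted income: £193000 + £45000 + £23700 + £59300 = £321000
  Exemption: £66000 − 25% × (£321000 − £303000) = £66000 − £4500 = £61500
  Base: £321000 − £61500 = £259500
  £259500 × 20% = £51900

£51900 > £37160, so the alternative minimum tax is the binding amount.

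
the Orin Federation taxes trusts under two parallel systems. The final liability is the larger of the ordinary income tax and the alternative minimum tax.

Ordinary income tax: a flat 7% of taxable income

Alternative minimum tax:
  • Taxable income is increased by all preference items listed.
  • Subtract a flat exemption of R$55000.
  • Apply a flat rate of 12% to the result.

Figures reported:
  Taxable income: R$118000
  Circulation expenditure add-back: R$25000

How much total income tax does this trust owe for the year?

R$10560

Alternative minimum tax:
  Adjusted income: R$118000 + R$25000 = R$143000
  Less exemption R$55000 → base R$88000
  R$88000 × 12% = R$10560

Ordinary income tax:
  R$118000 × 7% = R$8260

R$10560 > R$8260, so the alternative minimum tax is the binding amount.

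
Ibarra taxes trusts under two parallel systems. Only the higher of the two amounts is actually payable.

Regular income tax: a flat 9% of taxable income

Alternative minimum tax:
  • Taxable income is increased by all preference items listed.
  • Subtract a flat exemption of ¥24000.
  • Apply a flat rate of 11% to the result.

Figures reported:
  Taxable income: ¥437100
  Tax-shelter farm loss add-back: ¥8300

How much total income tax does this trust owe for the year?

¥46354

Alternative minimum tax:
  Adjusted income: ¥437100 + ¥8300 = ¥445400
  Less exemption ¥24000 → base ¥421400
  ¥421400 × 11% = ¥46354

Regular income tax:
  ¥437100 × 9% = ¥39339

¥46354 > ¥39339, so the alternative minimum tax is the binding amount.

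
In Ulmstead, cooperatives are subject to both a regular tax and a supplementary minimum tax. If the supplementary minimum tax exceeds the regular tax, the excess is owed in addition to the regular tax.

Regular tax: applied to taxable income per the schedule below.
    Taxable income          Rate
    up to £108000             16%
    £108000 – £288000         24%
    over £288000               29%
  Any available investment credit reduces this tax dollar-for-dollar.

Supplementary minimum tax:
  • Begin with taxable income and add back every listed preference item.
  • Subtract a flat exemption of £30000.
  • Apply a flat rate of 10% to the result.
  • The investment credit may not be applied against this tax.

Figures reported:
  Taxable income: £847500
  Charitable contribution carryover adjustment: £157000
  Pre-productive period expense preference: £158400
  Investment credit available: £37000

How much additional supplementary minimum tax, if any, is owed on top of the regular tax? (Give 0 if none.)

£0

Regular tax:
  £108000 × 16% = £17280
  £180000 × 24% = £43200
  £559500 × 29% = £162255
  → £222735
  Less investment credit £37000 → £185735

Supplementary minimum tax:
  Adjusted income: £847500 + £157000 + £158400 = £1162900
  Less exemption £30000 → base £1132900
  £1132900 × 10% = £113290

£113290 ≤ £185735, so no add-on is due.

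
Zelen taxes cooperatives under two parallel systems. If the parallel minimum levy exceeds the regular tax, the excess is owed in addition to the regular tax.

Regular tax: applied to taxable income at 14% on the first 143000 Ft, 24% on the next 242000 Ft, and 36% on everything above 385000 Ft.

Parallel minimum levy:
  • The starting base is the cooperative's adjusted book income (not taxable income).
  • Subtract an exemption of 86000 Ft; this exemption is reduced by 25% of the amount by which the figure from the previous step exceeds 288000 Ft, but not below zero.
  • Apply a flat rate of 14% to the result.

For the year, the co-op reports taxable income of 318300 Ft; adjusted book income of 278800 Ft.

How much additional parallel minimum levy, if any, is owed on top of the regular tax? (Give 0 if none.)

Regular tax:
  143000 Ft × 14% = 20020 Ft
  175300 Ft × 24% = 42072 Ft
  → 62092 Ft

Parallel minimum levy:
  Base (adjusted book income): 278800 Ft
  Exemption: 278800 Ft ≤ 288000 Ft, so full 86000 Ft applies
  Base: 278800 Ft − 86000 Ft = 192800 Ft
  192800 Ft × 14% = 26992 Ft

26992 Ft ≤ 62092 Ft, so no add-on is due.

0 Ft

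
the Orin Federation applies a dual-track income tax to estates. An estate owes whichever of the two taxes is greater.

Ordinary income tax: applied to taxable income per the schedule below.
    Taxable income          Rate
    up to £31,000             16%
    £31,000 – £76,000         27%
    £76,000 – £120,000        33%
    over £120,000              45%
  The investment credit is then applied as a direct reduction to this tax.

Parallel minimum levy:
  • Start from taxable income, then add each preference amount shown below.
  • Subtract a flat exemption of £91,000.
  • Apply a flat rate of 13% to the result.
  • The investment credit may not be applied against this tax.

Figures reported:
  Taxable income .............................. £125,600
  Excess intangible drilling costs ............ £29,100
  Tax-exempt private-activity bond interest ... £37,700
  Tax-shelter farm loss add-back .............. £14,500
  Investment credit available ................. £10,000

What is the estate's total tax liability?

Ordinary income tax:
  £31,000 × 16% = £4,960
  £45,000 × 27% = £12,150
  £44,000 × 33% = £14,520
  £5,600 × 45% = £2,520
  → £34,150
  Less investment credit £10,000 → £24,150

Parallel minimum levy:
  Adjusted income: £125,600 + £29,100 + £37,700 + £14,500 = £206,900
  Less exemption £91,000 → base £115,900
  £115,900 × 13% = £15,067

£24,150 > £15,067, so the ordinary income tax governs.

£24,150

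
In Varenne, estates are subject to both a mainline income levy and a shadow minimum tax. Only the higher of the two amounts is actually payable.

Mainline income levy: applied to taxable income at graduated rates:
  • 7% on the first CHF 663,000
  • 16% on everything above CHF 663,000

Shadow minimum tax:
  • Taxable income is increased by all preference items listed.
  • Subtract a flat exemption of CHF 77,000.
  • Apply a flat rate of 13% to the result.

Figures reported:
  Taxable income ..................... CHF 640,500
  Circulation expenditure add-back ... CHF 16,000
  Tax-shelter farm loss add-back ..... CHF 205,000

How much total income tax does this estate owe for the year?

CHF 101,985

Mainline income levy:
  CHF 640,500 × 7% = CHF 44,835

Shadow minimum tax:
  Adjusted income: CHF 640,500 + CHF 16,000 + CHF 205,000 = CHF 861,500
  Less exemption CHF 77,000 → base CHF 784,500
  CHF 784,500 × 13% = CHF 101,985

CHF 101,985 > CHF 44,835, so the shadow minimum tax is the binding amount.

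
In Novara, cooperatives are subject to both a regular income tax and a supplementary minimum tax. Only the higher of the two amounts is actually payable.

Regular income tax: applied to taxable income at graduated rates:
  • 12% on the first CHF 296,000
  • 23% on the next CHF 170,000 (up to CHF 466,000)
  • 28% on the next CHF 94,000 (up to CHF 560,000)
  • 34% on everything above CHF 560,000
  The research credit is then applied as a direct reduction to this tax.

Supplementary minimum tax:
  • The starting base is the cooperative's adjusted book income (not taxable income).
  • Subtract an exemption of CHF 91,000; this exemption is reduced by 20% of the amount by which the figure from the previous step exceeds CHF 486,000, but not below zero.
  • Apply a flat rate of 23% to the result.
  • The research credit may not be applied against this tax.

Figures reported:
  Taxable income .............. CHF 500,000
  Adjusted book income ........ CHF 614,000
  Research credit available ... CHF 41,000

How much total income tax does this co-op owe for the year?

Supplementary minimum tax:
  Base (adjusted book income): CHF 614,000
  Exemption: CHF 91,000 − 20% × (CHF 614,000 − CHF 486,000) = CHF 91,000 − CHF 25,600 = CHF 65,400
  Base: CHF 614,000 − CHF 65,400 = CHF 548,600
  CHF 548,600 × 23% = CHF 126,178

Regular income tax:
  CHF 296,000 × 12% = CHF 35,520
  CHF 170,000 × 23% = CHF 39,100
  CHF 34,000 × 28% = CHF 9,520
  → CHF 84,140
  Less research credit CHF 41,000 → CHF 43,140

CHF 126,178 > CHF 43,140, so the supplementary minimum tax is the binding amount.

CHF 126,178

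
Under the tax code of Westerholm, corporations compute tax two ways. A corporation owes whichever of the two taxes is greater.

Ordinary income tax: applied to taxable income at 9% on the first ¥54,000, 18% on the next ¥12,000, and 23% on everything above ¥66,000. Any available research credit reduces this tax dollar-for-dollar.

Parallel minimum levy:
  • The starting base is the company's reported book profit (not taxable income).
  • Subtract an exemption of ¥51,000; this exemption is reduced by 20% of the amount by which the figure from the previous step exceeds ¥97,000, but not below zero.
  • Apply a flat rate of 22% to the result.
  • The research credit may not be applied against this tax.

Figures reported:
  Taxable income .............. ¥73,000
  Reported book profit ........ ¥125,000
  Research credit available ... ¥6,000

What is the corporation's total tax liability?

¥17,512

Ordinary income tax:
  ¥54,000 × 9% = ¥4,860
  ¥12,000 × 18% = ¥2,160
  ¥7,000 × 23% = ¥1,610
  → ¥8,630
  Less research credit ¥6,000 → ¥2,630

Parallel minimum levy:
  Base (reported book profit): ¥125,000
  Exemption: ¥51,000 − 20% × (¥125,000 − ¥97,000) = ¥51,000 − ¥5,600 = ¥45,400
  Base: ¥125,000 − ¥45,400 = ¥79,600
  ¥79,600 × 22% = ¥17,512

¥17,512 > ¥2,630, so the parallel minimum levy is the binding amount.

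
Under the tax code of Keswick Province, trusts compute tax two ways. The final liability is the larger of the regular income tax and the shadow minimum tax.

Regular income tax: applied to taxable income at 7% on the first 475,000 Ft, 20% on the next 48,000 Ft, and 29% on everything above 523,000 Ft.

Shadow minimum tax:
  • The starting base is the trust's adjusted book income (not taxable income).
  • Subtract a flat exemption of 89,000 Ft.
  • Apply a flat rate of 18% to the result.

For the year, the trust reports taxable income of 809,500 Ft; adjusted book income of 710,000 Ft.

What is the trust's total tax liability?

Regular income tax:
  475,000 Ft × 7% = 33,250 Ft
  48,000 Ft × 20% = 9,600 Ft
  286,500 Ft × 29% = 83,085 Ft
  → 125,935 Ft

Shadow minimum tax:
  Base (adjusted book income): 710,000 Ft
  Less exemption 89,000 Ft → base 621,000 Ft
  621,000 Ft × 18% = 111,780 Ft

125,935 Ft > 111,780 Ft, so the regular income tax governs.

125,935 Ft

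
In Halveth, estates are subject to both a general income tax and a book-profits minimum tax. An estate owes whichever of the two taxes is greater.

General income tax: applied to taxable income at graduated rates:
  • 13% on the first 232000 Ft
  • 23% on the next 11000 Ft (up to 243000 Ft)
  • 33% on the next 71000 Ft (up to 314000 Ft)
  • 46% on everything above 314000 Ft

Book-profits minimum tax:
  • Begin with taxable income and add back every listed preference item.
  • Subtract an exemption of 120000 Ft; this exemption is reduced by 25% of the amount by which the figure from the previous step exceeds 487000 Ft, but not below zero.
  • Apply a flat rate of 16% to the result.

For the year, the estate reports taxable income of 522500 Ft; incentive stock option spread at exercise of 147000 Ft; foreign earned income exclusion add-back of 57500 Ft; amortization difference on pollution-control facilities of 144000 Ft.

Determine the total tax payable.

152030 Ft

Book-profits minimum tax:
  Adjusted income: 522500 Ft + 147000 Ft + 57500 Ft + 144000 Ft = 871000 Ft
  Exemption: 120000 Ft − 25% × (871000 Ft − 487000 Ft) = 120000 Ft − 96000 Ft = 24000 Ft
  Base: 871000 Ft − 24000 Ft = 847000 Ft
  847000 Ft × 16% = 135520 Ft

General income tax:
  232000 Ft × 13% = 30160 Ft
  11000 Ft × 23% = 2530 Ft
  71000 Ft × 33% = 23430 Ft
  208500 Ft × 46% = 95910 Ft
  → 152030 Ft

152030 Ft > 135520 Ft, so the general income tax governs.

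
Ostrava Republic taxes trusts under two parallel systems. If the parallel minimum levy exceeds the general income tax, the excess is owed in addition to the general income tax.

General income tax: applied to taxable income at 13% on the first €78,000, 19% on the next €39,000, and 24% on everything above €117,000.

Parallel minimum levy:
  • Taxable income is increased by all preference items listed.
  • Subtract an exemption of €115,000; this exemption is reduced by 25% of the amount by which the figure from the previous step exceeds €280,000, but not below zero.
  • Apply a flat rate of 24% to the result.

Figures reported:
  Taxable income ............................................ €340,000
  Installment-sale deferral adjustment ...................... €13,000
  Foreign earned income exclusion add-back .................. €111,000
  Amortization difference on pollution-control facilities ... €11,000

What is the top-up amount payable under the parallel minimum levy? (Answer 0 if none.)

€27,030

Parallel minimum levy:
  Adjusted income: €340,000 + €13,000 + €111,000 + €11,000 = €475,000
  Exemption: €115,000 − 25% × (€475,000 − €280,000) = €115,000 − €48,750 = €66,250
  Base: €475,000 − €66,250 = €408,750
  €408,750 × 24% = €98,100

General income tax:
  €78,000 × 13% = €10,140
  €39,000 × 19% = €7,410
  €223,000 × 24% = €53,520
  → €71,070

Excess of parallel minimum levy over general income tax: €98,100 − €71,070 = €27,030.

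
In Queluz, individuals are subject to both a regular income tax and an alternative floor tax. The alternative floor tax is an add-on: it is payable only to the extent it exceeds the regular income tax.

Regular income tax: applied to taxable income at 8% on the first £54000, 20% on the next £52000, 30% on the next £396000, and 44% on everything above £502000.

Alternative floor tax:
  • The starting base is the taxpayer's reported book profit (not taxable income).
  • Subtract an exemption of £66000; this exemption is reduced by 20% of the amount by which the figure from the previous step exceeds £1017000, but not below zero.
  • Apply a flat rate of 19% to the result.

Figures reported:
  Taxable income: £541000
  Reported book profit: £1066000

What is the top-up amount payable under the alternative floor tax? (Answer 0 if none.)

£41182

Regular income tax:
  £54000 × 8% = £4320
  £52000 × 20% = £10400
  £396000 × 30% = £118800
  £39000 × 44% = £17160
  → £150680

Alternative floor tax:
  Base (reported book profit): £1066000
  Exemption: £66000 − 20% × (£1066000 − £1017000) = £66000 − £9800 = £56200
  Base: £1066000 − £56200 = £1009800
  £1009800 × 19% = £191862

Excess of alternative floor tax over regular income tax: £191862 − £150680 = £41182.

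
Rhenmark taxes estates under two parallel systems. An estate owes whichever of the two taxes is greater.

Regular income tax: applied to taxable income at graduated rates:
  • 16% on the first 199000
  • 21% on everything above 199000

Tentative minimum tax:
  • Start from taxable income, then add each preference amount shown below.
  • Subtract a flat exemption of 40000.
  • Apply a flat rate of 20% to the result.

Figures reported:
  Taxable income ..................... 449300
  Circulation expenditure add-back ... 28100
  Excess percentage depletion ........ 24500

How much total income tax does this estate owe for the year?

Tentative minimum tax:
  Adjusted income: 449300 + 28100 + 24500 = 501900
  Less exemption 40000 → base 461900
  461900 × 20% = 92380

Regular income tax:
  199000 × 16% = 31840
  250300 × 21% = 52563
  → 84403

92380 > 84403, so the tentative minimum tax is the binding amount.

92380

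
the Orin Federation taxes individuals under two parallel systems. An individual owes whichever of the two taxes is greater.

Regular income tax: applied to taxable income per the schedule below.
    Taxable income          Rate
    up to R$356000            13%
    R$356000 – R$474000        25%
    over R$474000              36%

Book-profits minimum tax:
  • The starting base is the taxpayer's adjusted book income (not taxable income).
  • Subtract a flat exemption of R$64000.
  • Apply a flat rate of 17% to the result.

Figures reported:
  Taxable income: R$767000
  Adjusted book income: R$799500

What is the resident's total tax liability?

Book-profits minimum tax:
  Base (adjusted book income): R$799500
  Less exemption R$64000 → base R$735500
  R$735500 × 17% = R$125035

Regular income tax:
  R$356000 × 13% = R$46280
  R$118000 × 25% = R$29500
  R$293000 × 36% = R$105480
  → R$181260

R$181260 > R$125035, so the regular income tax governs.

R$181260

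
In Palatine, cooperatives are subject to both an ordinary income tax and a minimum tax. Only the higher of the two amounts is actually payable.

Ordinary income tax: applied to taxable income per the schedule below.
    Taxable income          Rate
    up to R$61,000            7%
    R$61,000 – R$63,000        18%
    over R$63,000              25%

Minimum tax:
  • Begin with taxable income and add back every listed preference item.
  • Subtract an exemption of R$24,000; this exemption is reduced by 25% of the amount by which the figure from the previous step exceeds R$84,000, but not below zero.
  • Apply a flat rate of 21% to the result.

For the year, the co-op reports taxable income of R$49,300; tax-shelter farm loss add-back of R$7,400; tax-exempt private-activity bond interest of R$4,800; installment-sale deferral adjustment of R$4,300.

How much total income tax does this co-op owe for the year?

Ordinary income tax:
  R$49,300 × 7% = R$3,451

Minimum tax:
  Adjusted income: R$49,300 + R$7,400 + R$4,800 + R$4,300 = R$65,800
  Exemption: R$65,800 ≤ R$84,000, so full R$24,000 applies
  Base: R$65,800 − R$24,000 = R$41,800
  R$41,800 × 21% = R$8,778

R$8,778 > R$3,451, so the minimum tax is the binding amount.

R$8,778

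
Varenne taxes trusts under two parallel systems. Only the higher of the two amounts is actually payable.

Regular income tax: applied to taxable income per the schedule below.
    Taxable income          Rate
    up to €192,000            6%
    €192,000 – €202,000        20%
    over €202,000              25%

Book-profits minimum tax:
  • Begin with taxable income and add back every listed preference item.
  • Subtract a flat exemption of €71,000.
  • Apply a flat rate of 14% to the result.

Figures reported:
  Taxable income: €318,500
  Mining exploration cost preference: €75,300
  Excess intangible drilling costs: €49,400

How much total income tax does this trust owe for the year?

Book-profits minimum tax:
  Adjusted income: €318,500 + €75,300 + €49,400 = €443,200
  Less exemption €71,000 → base €372,200
  €372,200 × 14% = €52,108

Regular income tax:
  €192,000 × 6% = €11,520
  €10,000 × 20% = €2,000
  €116,500 × 25% = €29,125
  → €42,645

€52,108 > €42,645, so the book-profits minimum tax is the binding amount.

€52,108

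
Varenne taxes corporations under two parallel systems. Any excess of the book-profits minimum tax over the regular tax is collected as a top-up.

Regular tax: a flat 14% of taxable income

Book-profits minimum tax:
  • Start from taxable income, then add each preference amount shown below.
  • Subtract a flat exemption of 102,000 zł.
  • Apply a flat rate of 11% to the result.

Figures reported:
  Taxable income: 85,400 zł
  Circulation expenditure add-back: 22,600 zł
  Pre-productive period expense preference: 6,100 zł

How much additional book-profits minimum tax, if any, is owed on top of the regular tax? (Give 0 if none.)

Regular tax:
  85,400 zł × 14% = 11,956 zł

Book-profits minimum tax:
  Adjusted income: 85,400 zł + 22,600 zł + 6,100 zł = 114,100 zł
  Less exemption 102,000 zł → base 12,100 zł
  12,100 zł × 11% = 1,331 zł

1,331 zł ≤ 11,956 zł, so no add-on is due.

0 zł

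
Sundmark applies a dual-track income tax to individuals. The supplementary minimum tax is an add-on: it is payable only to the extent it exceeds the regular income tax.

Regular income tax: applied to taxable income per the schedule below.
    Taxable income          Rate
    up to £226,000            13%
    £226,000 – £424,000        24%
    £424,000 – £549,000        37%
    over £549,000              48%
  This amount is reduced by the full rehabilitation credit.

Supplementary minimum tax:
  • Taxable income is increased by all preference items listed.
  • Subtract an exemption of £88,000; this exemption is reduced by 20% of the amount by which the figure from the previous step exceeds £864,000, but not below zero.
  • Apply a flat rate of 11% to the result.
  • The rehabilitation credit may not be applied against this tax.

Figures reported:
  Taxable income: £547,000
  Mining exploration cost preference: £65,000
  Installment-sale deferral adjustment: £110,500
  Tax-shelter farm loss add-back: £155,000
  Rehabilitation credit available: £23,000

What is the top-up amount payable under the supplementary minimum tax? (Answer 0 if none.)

£0

Supplementary minimum tax:
  Adjusted income: £547,000 + £65,000 + £110,500 + £155,000 = £877,500
  Exemption: £88,000 − 20% × (£877,500 − £864,000) = £88,000 − £2,700 = £85,300
  Base: £877,500 − £85,300 = £792,200
  £792,200 × 11% = £87,142

Regular income tax:
  £226,000 × 13% = £29,380
  £198,000 × 24% = £47,520
  £123,000 × 37% = £45,510
  → £122,410
  Less rehabilitation credit £23,000 → £99,410

£87,142 ≤ £99,410, so no add-on is due.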